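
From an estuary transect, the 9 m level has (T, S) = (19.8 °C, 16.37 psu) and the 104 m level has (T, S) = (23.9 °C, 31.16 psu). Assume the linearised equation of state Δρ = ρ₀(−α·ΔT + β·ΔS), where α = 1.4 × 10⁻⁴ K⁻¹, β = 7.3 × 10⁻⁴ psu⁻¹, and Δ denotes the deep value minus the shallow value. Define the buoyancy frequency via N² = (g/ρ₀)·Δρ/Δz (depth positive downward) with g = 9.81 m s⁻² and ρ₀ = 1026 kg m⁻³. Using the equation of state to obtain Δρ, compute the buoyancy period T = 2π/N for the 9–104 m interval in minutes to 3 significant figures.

ΔT = +4.1 K, ΔS = +14.79 psu (deep − shallow).
Δρ/ρ₀ = −αΔT + βΔS = -5.74 × 10⁻⁴ + 0.0107967 = 0.0102227, so Δρ ≈ 10.49 kg m⁻³.
N² = (g/ρ₀)·Δρ/Δz = g·(Δρ/ρ₀)/Δz = 9.81 × 0.0102227 / 95 = 1.0556 × 10⁻³ s⁻².
N = √(1.0556 × 10⁻³) = 0.032490 rad s⁻¹ → T = 2π/N = 193.39 s = 3.2232 min ≈ 3.22 min.

3.22 min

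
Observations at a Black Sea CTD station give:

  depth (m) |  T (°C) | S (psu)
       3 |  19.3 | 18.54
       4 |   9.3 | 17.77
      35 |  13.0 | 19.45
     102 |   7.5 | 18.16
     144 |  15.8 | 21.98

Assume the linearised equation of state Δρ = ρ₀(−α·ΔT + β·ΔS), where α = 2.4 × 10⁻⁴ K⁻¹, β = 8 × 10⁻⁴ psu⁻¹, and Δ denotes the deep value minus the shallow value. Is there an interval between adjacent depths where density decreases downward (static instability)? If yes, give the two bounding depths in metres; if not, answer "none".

Evaluate Δρ/ρ₀ = −αΔT + βΔS across each adjacent pair:
  3–4 m: −αΔT+βΔS = −(2.4 × 10⁻⁴)(-10.0)+(8 × 10⁻⁴)(-0.77) = 1.8 × 10⁻³ → stable
  4–35 m: −αΔT+βΔS = −(2.4 × 10⁻⁴)(+3.7)+(8 × 10⁻⁴)(+1.68) = 4.6 × 10⁻⁴ → stable
  35–102 m: −αΔT+βΔS = −(2.4 × 10⁻⁴)(-5.5)+(8 × 10⁻⁴)(-1.29) = 2.9 × 10⁻⁴ → stable
  102–144 m: −αΔT+βΔS = −(2.4 × 10⁻⁴)(+8.3)+(8 × 10⁻⁴)(+3.82) = 1.1 × 10⁻³ → stable
Every interval has Δρ > 0: the column is stably stratified throughout.

none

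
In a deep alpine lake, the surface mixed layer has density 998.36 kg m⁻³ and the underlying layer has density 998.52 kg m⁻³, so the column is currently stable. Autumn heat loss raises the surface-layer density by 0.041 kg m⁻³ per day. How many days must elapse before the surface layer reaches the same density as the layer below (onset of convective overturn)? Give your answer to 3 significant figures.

Density deficit of the surface layer: 998.52 − 998.36 = 0.16 kg m⁻³.
Required change = 0.16 / 0.041 = 3.90 days.

3.90 days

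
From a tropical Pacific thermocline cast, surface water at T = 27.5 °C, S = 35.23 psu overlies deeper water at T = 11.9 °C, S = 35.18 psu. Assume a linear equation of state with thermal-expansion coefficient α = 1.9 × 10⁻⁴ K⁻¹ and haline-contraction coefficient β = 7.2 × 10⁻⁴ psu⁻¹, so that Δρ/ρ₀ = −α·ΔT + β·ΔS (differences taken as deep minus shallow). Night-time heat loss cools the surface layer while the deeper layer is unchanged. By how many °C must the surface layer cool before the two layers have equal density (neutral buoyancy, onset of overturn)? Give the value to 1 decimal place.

15.4 °C

Neutral buoyancy requires Δρ = 0, i.e. −α(T_deep − T_surf′) + β(S_deep − S_surf) = 0.
T_surf′ = T_deep − (β/α)·ΔS = 11.9 − (7.2 × 10⁻⁴/1.9 × 10⁻⁴)·(-0.05) = 12.089 °C.
Cooling required: 27.5 − (12.089) = 15.411 °C.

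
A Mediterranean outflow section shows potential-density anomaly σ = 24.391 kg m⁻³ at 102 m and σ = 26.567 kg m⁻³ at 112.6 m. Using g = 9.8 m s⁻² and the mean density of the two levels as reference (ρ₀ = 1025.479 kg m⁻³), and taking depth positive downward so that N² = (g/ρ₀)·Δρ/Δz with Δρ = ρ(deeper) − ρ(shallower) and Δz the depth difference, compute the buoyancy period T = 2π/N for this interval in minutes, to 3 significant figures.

Δρ = 1026.567 − 1024.391 = 2.176 kg m⁻³ over Δz = 112.6 − 102 = 10.6 m.
N² = (9.8/1025.479) × (2.176/10.6) = 1.9618 × 10⁻³ s⁻².
N = √(1.9618 × 10⁻³) = 0.044292 rad s⁻¹, so T = 2π/N = 141.86 s = 2.3643 min ≈ 2.36 min.
Since Δρ > 0 the layer is stably stratified.

2.36 min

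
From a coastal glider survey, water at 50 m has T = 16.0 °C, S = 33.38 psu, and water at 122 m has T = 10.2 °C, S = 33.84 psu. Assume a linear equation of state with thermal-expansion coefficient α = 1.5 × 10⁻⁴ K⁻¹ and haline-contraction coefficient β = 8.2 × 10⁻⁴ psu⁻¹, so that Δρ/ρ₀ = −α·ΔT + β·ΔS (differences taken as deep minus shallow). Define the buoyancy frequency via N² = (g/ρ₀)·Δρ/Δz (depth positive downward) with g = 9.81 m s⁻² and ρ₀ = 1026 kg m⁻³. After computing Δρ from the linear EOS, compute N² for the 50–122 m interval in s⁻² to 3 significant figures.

ΔT = -5.8 K, ΔS = +0.46 psu (deep − shallow).
Δρ/ρ₀ = −αΔT + βΔS = 8.70 × 10⁻⁴ + 3.772 × 10⁻⁴ = 1.2472 × 10⁻³, so Δρ ≈ 1.280 kg m⁻³.
N² = (g/ρ₀)·Δρ/Δz = g·(Δρ/ρ₀)/Δz = 9.81 × 1.2472 × 10⁻³ / 72 = 1.6993 × 10⁻⁴ s⁻² ≈ 1.70 × 10⁻⁴ s⁻².

1.70 × 10⁻⁴ s⁻²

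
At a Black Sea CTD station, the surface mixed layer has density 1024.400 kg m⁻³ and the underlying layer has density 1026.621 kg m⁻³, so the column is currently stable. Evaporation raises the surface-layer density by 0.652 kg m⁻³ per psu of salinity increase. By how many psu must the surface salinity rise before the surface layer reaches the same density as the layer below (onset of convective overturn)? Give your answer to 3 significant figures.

3.41 psu

Density deficit of the surface layer: 1026.621 − 1024.400 = 2.221 kg m⁻³.
Required change = 2.221 / 0.652 = 3.41 psu.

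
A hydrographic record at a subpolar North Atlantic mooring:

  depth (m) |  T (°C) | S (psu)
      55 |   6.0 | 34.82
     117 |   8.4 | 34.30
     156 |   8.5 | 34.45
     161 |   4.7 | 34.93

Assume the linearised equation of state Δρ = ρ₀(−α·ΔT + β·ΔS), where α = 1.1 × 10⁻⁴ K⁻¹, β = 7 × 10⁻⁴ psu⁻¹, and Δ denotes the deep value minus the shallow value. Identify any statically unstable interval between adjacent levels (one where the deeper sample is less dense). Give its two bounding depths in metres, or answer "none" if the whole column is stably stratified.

55–117 m

Evaluate Δρ/ρ₀ = −αΔT + βΔS across each adjacent pair:
  55–117 m: −αΔT+βΔS = −(1.1 × 10⁻⁴)(+2.4)+(7 × 10⁻⁴)(-0.52) = -6.3 × 10⁻⁴ → UNSTABLE
  117–156 m: −αΔT+βΔS = −(1.1 × 10⁻⁴)(+0.1)+(7 × 10⁻⁴)(+0.15) = 9.4 × 10⁻⁵ → stable
  156–161 m: −αΔT+βΔS = −(1.1 × 10⁻⁴)(-3.8)+(7 × 10⁻⁴)(+0.48) = 7.5 × 10⁻⁴ → stable
The 55–117 m interval has Δρ < 0: lighter water underlies denser water.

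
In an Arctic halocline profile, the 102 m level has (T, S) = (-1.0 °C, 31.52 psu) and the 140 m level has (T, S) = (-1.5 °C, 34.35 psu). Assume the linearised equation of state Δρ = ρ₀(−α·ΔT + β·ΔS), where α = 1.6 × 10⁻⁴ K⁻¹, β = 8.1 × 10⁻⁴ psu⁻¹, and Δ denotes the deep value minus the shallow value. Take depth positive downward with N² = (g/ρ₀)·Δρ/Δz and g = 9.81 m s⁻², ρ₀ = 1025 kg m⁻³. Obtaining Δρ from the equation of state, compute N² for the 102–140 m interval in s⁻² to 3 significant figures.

6.12 × 10⁻⁴ s⁻²

ΔT = -0.5 K, ΔS = +2.83 psu (deep − shallow).
Δρ/ρ₀ = −αΔT + βΔS = 8.00 × 10⁻⁵ + 2.2923 × 10⁻³ = 2.3723 × 10⁻³, so Δρ ≈ 2.432 kg m⁻³.
N² = (g/ρ₀)·Δρ/Δz = g·(Δρ/ρ₀)/Δz = 9.81 × 2.3723 × 10⁻³ / 38 = 6.1243 × 10⁻⁴ s⁻² ≈ 6.12 × 10⁻⁴ s⁻².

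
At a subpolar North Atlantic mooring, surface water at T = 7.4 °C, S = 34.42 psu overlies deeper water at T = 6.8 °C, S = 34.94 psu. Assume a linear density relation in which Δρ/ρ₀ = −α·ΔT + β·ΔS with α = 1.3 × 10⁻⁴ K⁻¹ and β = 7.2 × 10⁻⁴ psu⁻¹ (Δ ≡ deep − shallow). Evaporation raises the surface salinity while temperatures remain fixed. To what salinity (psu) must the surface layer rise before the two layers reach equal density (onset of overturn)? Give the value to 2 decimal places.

35.05 psu

Neutral buoyancy requires −α(T_deep − T_surf) + β(S_deep − S_surf′) = 0.
S_surf′ = S_deep − (α/β)·ΔT = 34.94 − (1.3 × 10⁻⁴/7.2 × 10⁻⁴)·(-0.6) = 35.0483 psu.
Increase required: 35.0483 − 34.42 = 0.6283 psu.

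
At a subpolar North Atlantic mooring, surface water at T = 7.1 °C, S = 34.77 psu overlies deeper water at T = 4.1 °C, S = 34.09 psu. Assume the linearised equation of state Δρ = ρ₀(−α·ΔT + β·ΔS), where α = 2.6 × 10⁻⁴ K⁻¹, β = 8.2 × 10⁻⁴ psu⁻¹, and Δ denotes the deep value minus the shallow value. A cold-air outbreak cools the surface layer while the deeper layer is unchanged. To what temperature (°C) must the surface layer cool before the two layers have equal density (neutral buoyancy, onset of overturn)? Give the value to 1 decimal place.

Neutral buoyancy requires Δρ = 0, i.e. −α(T_deep − T_surf′) + β(S_deep − S_surf) = 0.
T_surf′ = T_deep − (β/α)·ΔS = 4.1 − (8.2 × 10⁻⁴/2.6 × 10⁻⁴)·(-0.68) = 6.245 °C.
Cooling required: 7.1 − (6.245) = 0.855 °C.

6.2 °C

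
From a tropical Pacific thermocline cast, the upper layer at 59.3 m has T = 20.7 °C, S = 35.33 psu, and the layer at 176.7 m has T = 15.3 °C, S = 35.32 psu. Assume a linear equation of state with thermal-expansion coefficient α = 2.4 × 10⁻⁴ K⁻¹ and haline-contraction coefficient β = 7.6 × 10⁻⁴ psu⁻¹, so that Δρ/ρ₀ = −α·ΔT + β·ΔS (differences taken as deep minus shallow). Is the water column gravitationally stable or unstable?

ΔT = 15.3 − 20.7 = -5.4 K and ΔS = 35.32 − 35.33 = -0.01 psu (deep − shallow).
−αΔT = 1.296 × 10⁻³; βΔS = -7.60 × 10⁻⁶; sum Δρ/ρ₀ = 1.2884 × 10⁻³.
Δρ/ρ₀ > 0, so Δρ > 0: deeper water is denser → statically stable.

stable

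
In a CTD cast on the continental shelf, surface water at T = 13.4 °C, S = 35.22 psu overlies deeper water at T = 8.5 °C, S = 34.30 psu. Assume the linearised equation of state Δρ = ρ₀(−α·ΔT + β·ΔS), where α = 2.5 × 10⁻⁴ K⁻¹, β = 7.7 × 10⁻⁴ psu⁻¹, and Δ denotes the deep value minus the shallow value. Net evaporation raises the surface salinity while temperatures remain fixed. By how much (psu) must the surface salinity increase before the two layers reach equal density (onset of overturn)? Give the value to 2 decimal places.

0.67 psu

Neutral buoyancy requires −α(T_deep − T_surf) + β(S_deep − S_surf′) = 0.
S_surf′ = S_deep − (α/β)·ΔT = 34.30 − (2.5 × 10⁻⁴/7.7 × 10⁻⁴)·(-4.9) = 35.8909 psu.
Increase required: 35.8909 − 35.22 = 0.6709 psu.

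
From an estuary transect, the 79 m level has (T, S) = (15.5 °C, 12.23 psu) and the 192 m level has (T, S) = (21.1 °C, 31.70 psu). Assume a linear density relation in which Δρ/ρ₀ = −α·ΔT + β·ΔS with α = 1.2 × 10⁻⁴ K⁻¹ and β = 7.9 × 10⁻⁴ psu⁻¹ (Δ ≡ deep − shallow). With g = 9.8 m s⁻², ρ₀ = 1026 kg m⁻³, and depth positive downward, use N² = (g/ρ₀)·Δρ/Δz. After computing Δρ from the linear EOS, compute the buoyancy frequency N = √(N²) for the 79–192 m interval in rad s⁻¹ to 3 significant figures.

ΔT = +5.6 K, ΔS = +19.47 psu (deep − shallow).
Δρ/ρ₀ = −αΔT + βΔS = -6.72 × 10⁻⁴ + 0.0153813 = 0.0147093, so Δρ ≈ 15.09 kg m⁻³.
N² = (g/ρ₀)·Δρ/Δz = g·(Δρ/ρ₀)/Δz = 9.8 × 0.0147093 / 113 = 1.2757 × 10⁻³ s⁻².
N = √(1.2757 × 10⁻³) = 0.035717 rad s⁻¹ ≈ 0.0357 rad s⁻¹.

0.0357 rad s⁻¹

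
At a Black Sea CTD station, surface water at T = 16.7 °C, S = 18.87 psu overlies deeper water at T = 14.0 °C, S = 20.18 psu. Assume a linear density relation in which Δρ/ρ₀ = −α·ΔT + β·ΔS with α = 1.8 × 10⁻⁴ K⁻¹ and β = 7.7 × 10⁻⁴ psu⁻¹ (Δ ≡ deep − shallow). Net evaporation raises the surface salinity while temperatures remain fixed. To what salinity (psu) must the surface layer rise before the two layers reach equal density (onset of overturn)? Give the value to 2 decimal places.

20.81 psu

Neutral buoyancy requires −α(T_deep − T_surf) + β(S_deep − S_surf′) = 0.
S_surf′ = S_deep − (α/β)·ΔT = 20.18 − (1.8 × 10⁻⁴/7.7 × 10⁻⁴)·(-2.7) = 20.8112 psu.
Increase required: 20.8112 − 18.87 = 1.9412 psu.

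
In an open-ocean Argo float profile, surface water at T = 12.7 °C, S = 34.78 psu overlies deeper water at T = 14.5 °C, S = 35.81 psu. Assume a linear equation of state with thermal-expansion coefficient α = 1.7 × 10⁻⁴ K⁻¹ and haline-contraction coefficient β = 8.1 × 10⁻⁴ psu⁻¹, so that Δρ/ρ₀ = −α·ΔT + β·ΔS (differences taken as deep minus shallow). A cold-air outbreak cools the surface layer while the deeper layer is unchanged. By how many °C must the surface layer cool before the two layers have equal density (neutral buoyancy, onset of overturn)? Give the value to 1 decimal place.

3.1 °C

Neutral buoyancy requires Δρ = 0, i.e. −α(T_deep − T_surf′) + β(S_deep − S_surf) = 0.
T_surf′ = T_deep − (β/α)·ΔS = 14.5 − (8.1 × 10⁻⁴/1.7 × 10⁻⁴)·(+1.03) = 9.592 °C.
Cooling required: 12.7 − (9.592) = 3.108 °C.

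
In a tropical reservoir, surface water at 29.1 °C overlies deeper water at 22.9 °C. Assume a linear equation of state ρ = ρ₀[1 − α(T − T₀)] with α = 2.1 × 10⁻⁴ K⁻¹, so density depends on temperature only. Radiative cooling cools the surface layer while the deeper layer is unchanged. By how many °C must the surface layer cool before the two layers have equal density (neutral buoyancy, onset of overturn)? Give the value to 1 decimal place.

With temperature the only control, equal density requires T_surf′ = T_deep.
T_surf′ = 22.9 °C.
Cooling required: 29.1 − 22.9 = 6.2 °C.

6.2 °C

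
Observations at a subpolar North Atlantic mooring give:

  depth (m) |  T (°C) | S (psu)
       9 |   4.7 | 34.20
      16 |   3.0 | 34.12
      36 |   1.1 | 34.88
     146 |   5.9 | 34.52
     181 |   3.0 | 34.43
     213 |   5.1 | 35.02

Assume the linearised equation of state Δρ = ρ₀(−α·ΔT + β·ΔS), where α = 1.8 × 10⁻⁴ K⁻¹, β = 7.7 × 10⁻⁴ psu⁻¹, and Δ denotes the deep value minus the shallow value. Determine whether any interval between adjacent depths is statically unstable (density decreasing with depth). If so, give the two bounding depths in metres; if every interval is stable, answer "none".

Evaluate Δρ/ρ₀ = −αΔT + βΔS across each adjacent pair:
  9–16 m: −αΔT+βΔS = −(1.8 × 10⁻⁴)(-1.7)+(7.7 × 10⁻⁴)(-0.08) = 2.4 × 10⁻⁴ → stable
  16–36 m: −αΔT+βΔS = −(1.8 × 10⁻⁴)(-1.9)+(7.7 × 10⁻⁴)(+0.76) = 9.3 × 10⁻⁴ → stable
  36–146 m: −αΔT+βΔS = −(1.8 × 10⁻⁴)(+4.8)+(7.7 × 10⁻⁴)(-0.36) = -1.1 × 10⁻³ → UNSTABLE
  146–181 m: −αΔT+βΔS = −(1.8 × 10⁻⁴)(-2.9)+(7.7 × 10⁻⁴)(-0.09) = 4.5 × 10⁻⁴ → stable
  181–213 m: −αΔT+βΔS = −(1.8 × 10⁻⁴)(+2.1)+(7.7 × 10⁻⁴)(+0.59) = 7.6 × 10⁻⁵ → stable
The 36–146 m interval has Δρ < 0: lighter water underlies denser water.

36–146 m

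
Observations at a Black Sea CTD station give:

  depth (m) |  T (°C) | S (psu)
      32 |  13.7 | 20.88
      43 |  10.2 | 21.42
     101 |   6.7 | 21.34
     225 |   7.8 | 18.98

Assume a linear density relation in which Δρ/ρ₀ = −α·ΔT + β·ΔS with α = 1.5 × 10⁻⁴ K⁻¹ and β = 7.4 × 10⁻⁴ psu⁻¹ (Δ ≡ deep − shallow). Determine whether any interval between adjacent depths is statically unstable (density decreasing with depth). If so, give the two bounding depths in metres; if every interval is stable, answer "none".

101–225 m

Evaluate Δρ/ρ₀ = −αΔT + βΔS across each adjacent pair:
  32–43 m: −αΔT+βΔS = −(1.5 × 10⁻⁴)(-3.5)+(7.4 × 10⁻⁴)(+0.54) = 9.2 × 10⁻⁴ → stable
  43–101 m: −αΔT+βΔS = −(1.5 × 10⁻⁴)(-3.5)+(7.4 × 10⁻⁴)(-0.08) = 4.7 × 10⁻⁴ → stable
  101–225 m: −αΔT+βΔS = −(1.5 × 10⁻⁴)(+1.1)+(7.4 × 10⁻⁴)(-2.36) = -1.9 × 10⁻³ → UNSTABLE
The 101–225 m interval has Δρ < 0: lighter water underlies denser water.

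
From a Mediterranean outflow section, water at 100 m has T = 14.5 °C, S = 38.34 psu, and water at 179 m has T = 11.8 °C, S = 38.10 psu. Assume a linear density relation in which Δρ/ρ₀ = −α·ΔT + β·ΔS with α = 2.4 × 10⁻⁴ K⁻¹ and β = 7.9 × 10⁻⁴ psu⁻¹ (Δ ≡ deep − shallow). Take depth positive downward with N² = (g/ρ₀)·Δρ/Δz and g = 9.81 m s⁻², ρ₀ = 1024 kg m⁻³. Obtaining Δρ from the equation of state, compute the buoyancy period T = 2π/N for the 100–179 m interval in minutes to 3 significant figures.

ΔT = -2.7 K, ΔS = -0.24 psu (deep − shallow).
Δρ/ρ₀ = −αΔT + βΔS = 6.48 × 10⁻⁴ − 1.896 × 10⁻⁴ = 4.584 × 10⁻⁴, so Δρ ≈ 0.4694 kg m⁻³.
N² = (g/ρ₀)·Δρ/Δz = g·(Δρ/ρ₀)/Δz = 9.81 × 4.584 × 10⁻⁴ / 79 = 5.6923 × 10⁻⁵ s⁻².
N = √(5.6923 × 10⁻⁵) = 7.5447 × 10⁻³ rad s⁻¹ → T = 2π/N = 832.79 s = 13.880 min ≈ 13.9 min.

13.9 min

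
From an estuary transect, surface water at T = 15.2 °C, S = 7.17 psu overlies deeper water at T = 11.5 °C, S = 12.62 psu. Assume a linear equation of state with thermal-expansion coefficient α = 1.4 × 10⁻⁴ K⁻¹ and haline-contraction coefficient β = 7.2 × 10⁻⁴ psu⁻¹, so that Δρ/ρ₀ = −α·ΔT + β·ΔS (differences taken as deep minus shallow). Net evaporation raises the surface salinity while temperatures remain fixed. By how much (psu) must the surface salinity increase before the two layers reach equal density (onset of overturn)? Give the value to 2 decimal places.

6.17 psu

Neutral buoyancy requires −α(T_deep − T_surf) + β(S_deep − S_surf′) = 0.
S_surf′ = S_deep − (α/β)·ΔT = 12.62 − (1.4 × 10⁻⁴/7.2 × 10⁻⁴)·(-3.7) = 13.3394 psu.
Increase required: 13.3394 − 7.17 = 6.1694 psu.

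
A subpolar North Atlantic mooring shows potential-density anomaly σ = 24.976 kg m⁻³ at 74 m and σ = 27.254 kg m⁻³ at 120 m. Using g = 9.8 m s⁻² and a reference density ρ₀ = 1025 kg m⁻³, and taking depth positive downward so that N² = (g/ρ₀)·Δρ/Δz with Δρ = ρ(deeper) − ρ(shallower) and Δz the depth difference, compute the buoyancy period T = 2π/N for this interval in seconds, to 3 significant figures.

Δρ = 1027.254 − 1024.976 = 2.278 kg m⁻³ over Δz = 120 − 74 = 46 m.
N² = (9.8/1025) × (2.278/46) = 4.7348 × 10⁻⁴ s⁻².
N = √(4.7348 × 10⁻⁴) = 0.021760 rad s⁻¹, so T = 2π/N = 288.75 s ≈ 289 s.

289 s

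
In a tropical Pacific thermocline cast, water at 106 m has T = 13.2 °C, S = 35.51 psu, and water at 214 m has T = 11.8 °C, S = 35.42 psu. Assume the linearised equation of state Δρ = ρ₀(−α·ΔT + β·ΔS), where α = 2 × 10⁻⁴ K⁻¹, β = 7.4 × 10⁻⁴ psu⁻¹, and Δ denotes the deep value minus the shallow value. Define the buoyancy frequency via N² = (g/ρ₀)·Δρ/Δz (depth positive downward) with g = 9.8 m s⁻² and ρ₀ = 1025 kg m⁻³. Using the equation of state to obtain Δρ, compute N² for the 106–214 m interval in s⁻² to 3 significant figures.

1.94 × 10⁻⁵ s⁻²

ΔT = -1.4 K, ΔS = -0.09 psu (deep − shallow).
Δρ/ρ₀ = −αΔT + βΔS = 2.80 × 10⁻⁴ − 6.66 × 10⁻⁵ = 2.134 × 10⁻⁴, so Δρ ≈ 0.2187 kg m⁻³.
N² = (g/ρ₀)·Δρ/Δz = g·(Δρ/ρ₀)/Δz = 9.8 × 2.134 × 10⁻⁴ / 108 = 1.9364 × 10⁻⁵ s⁻² ≈ 1.94 × 10⁻⁵ s⁻².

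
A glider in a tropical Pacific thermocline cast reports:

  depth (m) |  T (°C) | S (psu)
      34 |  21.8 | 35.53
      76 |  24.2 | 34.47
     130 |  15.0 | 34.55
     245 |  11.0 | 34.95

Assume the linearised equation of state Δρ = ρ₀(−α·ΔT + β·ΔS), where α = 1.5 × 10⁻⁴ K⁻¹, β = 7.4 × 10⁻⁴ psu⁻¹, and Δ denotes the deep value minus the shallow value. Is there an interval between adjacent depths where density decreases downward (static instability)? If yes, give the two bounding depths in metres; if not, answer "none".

Evaluate Δρ/ρ₀ = −αΔT + βΔS across each adjacent pair:
  34–76 m: −αΔT+βΔS = −(1.5 × 10⁻⁴)(+2.4)+(7.4 × 10⁻⁴)(-1.06) = -1.1 × 10⁻³ → UNSTABLE
  76–130 m: −αΔT+βΔS = −(1.5 × 10⁻⁴)(-9.2)+(7.4 × 10⁻⁴)(+0.08) = 1.4 × 10⁻³ → stable
  130–245 m: −αΔT+βΔS = −(1.5 × 10⁻⁴)(-4.0)+(7.4 × 10⁻⁴)(+0.40) = 9.0 × 10⁻⁴ → stable
The 34–76 m interval has Δρ < 0: lighter water underlies denser water.

34–76 m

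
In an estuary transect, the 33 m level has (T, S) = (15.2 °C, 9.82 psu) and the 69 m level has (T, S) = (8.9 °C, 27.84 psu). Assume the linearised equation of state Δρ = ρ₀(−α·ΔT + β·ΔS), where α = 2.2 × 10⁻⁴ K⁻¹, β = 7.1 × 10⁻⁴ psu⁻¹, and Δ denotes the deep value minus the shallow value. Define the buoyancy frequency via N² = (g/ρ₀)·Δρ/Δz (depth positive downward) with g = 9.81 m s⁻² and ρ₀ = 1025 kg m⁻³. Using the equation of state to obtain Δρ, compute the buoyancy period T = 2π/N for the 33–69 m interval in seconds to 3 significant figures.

101 s

ΔT = -6.3 K, ΔS = +18.02 psu (deep − shallow).
Δρ/ρ₀ = −αΔT + βΔS = 1.386 × 10⁻³ + 0.0127942 = 0.0141802, so Δρ ≈ 14.53 kg m⁻³.
N² = (g/ρ₀)·Δρ/Δz = g·(Δρ/ρ₀)/Δz = 9.81 × 0.0141802 / 36 = 3.8641 × 10⁻³ s⁻².
N = √(3.8641 × 10⁻³) = 0.062162 rad s⁻¹ → T = 2π/N = 101.08 s ≈ 101 s.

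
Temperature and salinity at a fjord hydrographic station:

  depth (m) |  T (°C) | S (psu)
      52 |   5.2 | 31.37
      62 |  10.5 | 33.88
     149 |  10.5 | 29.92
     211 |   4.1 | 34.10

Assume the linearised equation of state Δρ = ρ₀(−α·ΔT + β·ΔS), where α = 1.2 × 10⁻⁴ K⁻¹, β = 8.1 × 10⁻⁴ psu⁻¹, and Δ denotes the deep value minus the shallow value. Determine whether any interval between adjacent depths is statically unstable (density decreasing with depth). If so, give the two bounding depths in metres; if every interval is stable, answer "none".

62–149 m

Evaluate Δρ/ρ₀ = −αΔT + βΔS across each adjacent pair:
  52–62 m: −αΔT+βΔS = −(1.2 × 10⁻⁴)(+5.3)+(8.1 × 10⁻⁴)(+2.51) = 1.4 × 10⁻³ → stable
  62–149 m: −αΔT+βΔS = −(1.2 × 10⁻⁴)(+0.0)+(8.1 × 10⁻⁴)(-3.96) = -3.2 × 10⁻³ → UNSTABLE
  149–211 m: −αΔT+βΔS = −(1.2 × 10⁻⁴)(-6.4)+(8.1 × 10⁻⁴)(+4.18) = 4.2 × 10⁻³ → stable
The 62–149 m interval has Δρ < 0: lighter water underlies denser water.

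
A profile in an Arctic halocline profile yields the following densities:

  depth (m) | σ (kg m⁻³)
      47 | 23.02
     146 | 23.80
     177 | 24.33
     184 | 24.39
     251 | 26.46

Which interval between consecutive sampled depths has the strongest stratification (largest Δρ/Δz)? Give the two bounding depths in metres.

184–251 m

Compute the density gradient over each adjacent pair:
  47–146 m: Δρ/Δz = 0.78/99 = 7.9 × 10⁻³ kg m⁻⁴
  146–177 m: Δρ/Δz = 0.53/31 = 0.017 kg m⁻⁴
  177–184 m: Δρ/Δz = 0.06/7 = 8.6 × 10⁻³ kg m⁻⁴
  184–251 m: Δρ/Δz = 2.07/67 = 0.031 kg m⁻⁴
The largest gradient is in the 184–251 m interval — the pycnocline.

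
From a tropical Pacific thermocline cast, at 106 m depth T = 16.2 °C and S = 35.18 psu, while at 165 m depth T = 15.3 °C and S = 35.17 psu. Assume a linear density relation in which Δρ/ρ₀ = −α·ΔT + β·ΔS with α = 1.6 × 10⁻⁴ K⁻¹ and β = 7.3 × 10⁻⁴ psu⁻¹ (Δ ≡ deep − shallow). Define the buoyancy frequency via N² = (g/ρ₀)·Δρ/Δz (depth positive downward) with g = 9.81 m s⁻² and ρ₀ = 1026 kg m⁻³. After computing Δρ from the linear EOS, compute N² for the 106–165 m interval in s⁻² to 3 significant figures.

ΔT = -0.9 K, ΔS = -0.01 psu (deep − shallow).
Δρ/ρ₀ = −αΔT + βΔS = 1.44 × 10⁻⁴ − 7.30 × 10⁻⁶ = 1.367 × 10⁻⁴, so Δρ ≈ 0.1403 kg m⁻³.
N² = (g/ρ₀)·Δρ/Δz = g·(Δρ/ρ₀)/Δz = 9.81 × 1.367 × 10⁻⁴ / 59 = 2.2729 × 10⁻⁵ s⁻² ≈ 2.27 × 10⁻⁵ s⁻².

2.27 × 10⁻⁵ s⁻²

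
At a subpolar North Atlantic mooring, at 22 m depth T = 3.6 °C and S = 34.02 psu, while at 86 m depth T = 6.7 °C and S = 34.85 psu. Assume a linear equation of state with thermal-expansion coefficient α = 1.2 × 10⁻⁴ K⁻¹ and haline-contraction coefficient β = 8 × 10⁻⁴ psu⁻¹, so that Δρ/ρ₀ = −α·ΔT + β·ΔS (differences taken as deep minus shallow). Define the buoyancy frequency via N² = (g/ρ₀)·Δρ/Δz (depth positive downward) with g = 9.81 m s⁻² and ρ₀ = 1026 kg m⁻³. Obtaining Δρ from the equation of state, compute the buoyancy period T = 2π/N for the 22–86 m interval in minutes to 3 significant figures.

ΔT = +3.1 K, ΔS = +0.83 psu (deep − shallow).
Δρ/ρ₀ = −αΔT + βΔS = -3.72 × 10⁻⁴ + 6.64 × 10⁻⁴ = 2.92 × 10⁻⁴, so Δρ ≈ 0.2996 kg m⁻³.
N² = (g/ρ₀)·Δρ/Δz = g·(Δρ/ρ₀)/Δz = 9.81 × 2.92 × 10⁻⁴ / 64 = 4.4758 × 10⁻⁵ s⁻².
N = √(4.4758 × 10⁻⁵) = 6.6901 × 10⁻³ rad s⁻¹ → T = 2π/N = 939.18 s = 15.653 min ≈ 15.7 min.

15.7 min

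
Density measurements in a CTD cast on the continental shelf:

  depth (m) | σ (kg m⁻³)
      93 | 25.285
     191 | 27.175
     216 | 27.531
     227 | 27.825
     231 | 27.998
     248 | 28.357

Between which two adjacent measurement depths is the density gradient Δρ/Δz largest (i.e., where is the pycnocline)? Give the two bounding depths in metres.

227–231 m

Compute the density gradient over each adjacent pair:
  93–191 m: Δρ/Δz = 1.890/98 = 0.019 kg m⁻⁴
  191–216 m: Δρ/Δz = 0.356/25 = 0.014 kg m⁻⁴
  216–227 m: Δρ/Δz = 0.294/11 = 0.027 kg m⁻⁴
  227–231 m: Δρ/Δz = 0.173/4 = 0.043 kg m⁻⁴
  231–248 m: Δρ/Δz = 0.359/17 = 0.021 kg m⁻⁴
The largest gradient is in the 227–231 m interval — the pycnocline.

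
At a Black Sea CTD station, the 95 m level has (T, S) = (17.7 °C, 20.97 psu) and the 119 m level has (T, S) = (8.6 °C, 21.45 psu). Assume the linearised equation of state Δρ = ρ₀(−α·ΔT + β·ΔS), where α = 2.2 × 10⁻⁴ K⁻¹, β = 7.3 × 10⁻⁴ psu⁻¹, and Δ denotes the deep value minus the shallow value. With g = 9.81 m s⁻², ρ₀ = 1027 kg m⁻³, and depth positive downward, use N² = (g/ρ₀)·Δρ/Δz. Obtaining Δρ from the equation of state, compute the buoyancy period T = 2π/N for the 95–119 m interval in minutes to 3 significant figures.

ΔT = -9.1 K, ΔS = +0.48 psu (deep − shallow).
Δρ/ρ₀ = −αΔT + βΔS = 2.002 × 10⁻³ + 3.504 × 10⁻⁴ = 2.3524 × 10⁻³, so Δρ ≈ 2.416 kg m⁻³.
N² = (g/ρ₀)·Δρ/Δz = g·(Δρ/ρ₀)/Δz = 9.81 × 2.3524 × 10⁻³ / 24 = 9.6154 × 10⁻⁴ s⁻².
N = √(9.6154 × 10⁻⁴) = 0.031009 rad s⁻¹ → T = 2π/N = 202.62 s = 3.3770 min ≈ 3.38 min.

3.38 min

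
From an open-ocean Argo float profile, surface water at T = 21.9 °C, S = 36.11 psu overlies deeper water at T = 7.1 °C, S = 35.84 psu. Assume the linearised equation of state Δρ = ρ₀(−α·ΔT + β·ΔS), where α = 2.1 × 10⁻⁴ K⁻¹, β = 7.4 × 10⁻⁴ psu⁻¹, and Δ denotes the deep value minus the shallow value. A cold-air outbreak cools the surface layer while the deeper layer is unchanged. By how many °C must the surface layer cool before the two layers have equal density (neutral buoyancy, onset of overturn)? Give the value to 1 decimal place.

Neutral buoyancy requires Δρ = 0, i.e. −α(T_deep − T_surf′) + β(S_deep − S_surf) = 0.
T_surf′ = T_deep − (β/α)·ΔS = 7.1 − (7.4 × 10⁻⁴/2.1 × 10⁻⁴)·(-0.27) = 8.051 °C.
Cooling required: 21.9 − (8.051) = 13.849 °C.

13.8 °C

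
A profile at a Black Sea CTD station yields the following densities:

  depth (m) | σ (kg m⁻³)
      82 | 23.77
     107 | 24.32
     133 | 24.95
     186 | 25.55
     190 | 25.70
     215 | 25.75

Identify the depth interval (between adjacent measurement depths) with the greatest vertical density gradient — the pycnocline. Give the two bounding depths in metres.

Compute the density gradient over each adjacent pair:
  82–107 m: Δρ/Δz = 0.55/25 = 0.022 kg m⁻⁴
  107–133 m: Δρ/Δz = 0.63/26 = 0.024 kg m⁻⁴
  133–186 m: Δρ/Δz = 0.60/53 = 0.011 kg m⁻⁴
  186–190 m: Δρ/Δz = 0.15/4 = 0.037 kg m⁻⁴
  190–215 m: Δρ/Δz = 0.05/25 = 2.0 × 10⁻³ kg m⁻⁴
The largest gradient is in the 186–190 m interval — the pycnocline.

186–190 m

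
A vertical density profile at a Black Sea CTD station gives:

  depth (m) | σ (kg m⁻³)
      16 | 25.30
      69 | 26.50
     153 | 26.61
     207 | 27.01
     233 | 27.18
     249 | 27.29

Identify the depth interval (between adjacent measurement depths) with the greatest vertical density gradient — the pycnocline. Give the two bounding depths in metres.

16–69 m

Compute the density gradient over each adjacent pair:
  16–69 m: Δρ/Δz = 1.20/53 = 0.023 kg m⁻⁴
  69–153 m: Δρ/Δz = 0.11/84 = 1.3 × 10⁻³ kg m⁻⁴
  153–207 m: Δρ/Δz = 0.40/54 = 7.4 × 10⁻³ kg m⁻⁴
  207–233 m: Δρ/Δz = 0.17/26 = 6.5 × 10⁻³ kg m⁻⁴
  233–249 m: Δρ/Δz = 0.11/16 = 6.9 × 10⁻³ kg m⁻⁴
The largest gradient is in the 16–69 m interval — the pycnocline.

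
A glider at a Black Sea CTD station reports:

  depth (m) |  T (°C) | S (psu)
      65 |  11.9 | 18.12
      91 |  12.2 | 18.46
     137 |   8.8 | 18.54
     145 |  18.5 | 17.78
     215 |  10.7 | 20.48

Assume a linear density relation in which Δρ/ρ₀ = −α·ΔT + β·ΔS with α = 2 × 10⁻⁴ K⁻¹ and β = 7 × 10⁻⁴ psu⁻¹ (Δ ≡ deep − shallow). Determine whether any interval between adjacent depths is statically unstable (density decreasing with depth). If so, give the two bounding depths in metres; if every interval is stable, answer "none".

137–145 m

Evaluate Δρ/ρ₀ = −αΔT + βΔS across each adjacent pair:
  65–91 m: −αΔT+βΔS = −(2 × 10⁻⁴)(+0.3)+(7 × 10⁻⁴)(+0.34) = 1.8 × 10⁻⁴ → stable
  91–137 m: −αΔT+βΔS = −(2 × 10⁻⁴)(-3.4)+(7 × 10⁻⁴)(+0.08) = 7.4 × 10⁻⁴ → stable
  137–145 m: −αΔT+βΔS = −(2 × 10⁻⁴)(+9.7)+(7 × 10⁻⁴)(-0.76) = -2.5 × 10⁻³ → UNSTABLE
  145–215 m: −αΔT+βΔS = −(2 × 10⁻⁴)(-7.8)+(7 × 10⁻⁴)(+2.70) = 3.4 × 10⁻³ → stable
The 137–145 m interval has Δρ < 0: lighter water underlies denser water.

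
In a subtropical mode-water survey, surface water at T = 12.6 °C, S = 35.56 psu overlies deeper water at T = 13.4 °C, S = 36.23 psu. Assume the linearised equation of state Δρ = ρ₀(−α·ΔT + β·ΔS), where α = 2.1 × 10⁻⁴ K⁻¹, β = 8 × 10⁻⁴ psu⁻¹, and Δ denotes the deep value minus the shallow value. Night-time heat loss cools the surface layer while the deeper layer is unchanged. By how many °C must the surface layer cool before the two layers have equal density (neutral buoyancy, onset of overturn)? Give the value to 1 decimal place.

1.8 °C

Neutral buoyancy requires Δρ = 0, i.e. −α(T_deep − T_surf′) + β(S_deep − S_surf) = 0.
T_surf′ = T_deep − (β/α)·ΔS = 13.4 − (8 × 10⁻⁴/2.1 × 10⁻⁴)·(+0.67) = 10.848 °C.
Cooling required: 12.6 − (10.848) = 1.752 °C.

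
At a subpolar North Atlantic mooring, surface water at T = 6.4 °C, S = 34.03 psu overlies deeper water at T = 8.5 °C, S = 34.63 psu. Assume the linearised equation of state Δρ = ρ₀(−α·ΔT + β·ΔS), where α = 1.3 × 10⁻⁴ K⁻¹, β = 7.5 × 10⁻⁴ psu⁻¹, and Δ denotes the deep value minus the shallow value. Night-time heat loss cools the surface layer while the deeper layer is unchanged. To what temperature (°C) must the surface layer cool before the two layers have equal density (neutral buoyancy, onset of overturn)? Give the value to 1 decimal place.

Neutral buoyancy requires Δρ = 0, i.e. −α(T_deep − T_surf′) + β(S_deep − S_surf) = 0.
T_surf′ = T_deep − (β/α)·ΔS = 8.5 − (7.5 × 10⁻⁴/1.3 × 10⁻⁴)·(+0.60) = 5.038 °C.
Cooling required: 6.4 − (5.038) = 1.362 °C.

5.0 °C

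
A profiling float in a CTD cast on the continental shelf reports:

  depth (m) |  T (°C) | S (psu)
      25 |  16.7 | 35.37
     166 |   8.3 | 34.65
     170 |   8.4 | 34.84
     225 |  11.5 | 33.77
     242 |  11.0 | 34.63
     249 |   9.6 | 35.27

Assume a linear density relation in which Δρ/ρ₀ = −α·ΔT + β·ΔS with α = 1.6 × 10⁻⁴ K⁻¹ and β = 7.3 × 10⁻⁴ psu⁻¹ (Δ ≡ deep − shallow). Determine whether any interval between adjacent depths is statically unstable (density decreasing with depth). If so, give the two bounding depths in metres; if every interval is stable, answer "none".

170–225 m

Evaluate Δρ/ρ₀ = −αΔT + βΔS across each adjacent pair:
  25–166 m: −αΔT+βΔS = −(1.6 × 10⁻⁴)(-8.4)+(7.3 × 10⁻⁴)(-0.72) = 8.2 × 10⁻⁴ → stable
  166–170 m: −αΔT+βΔS = −(1.6 × 10⁻⁴)(+0.1)+(7.3 × 10⁻⁴)(+0.19) = 1.2 × 10⁻⁴ → stable
  170–225 m: −αΔT+βΔS = −(1.6 × 10⁻⁴)(+3.1)+(7.3 × 10⁻⁴)(-1.07) = -1.3 × 10⁻³ → UNSTABLE
  225–242 m: −αΔT+βΔS = −(1.6 × 10⁻⁴)(-0.5)+(7.3 × 10⁻⁴)(+0.86) = 7.1 × 10⁻⁴ → stable
  242–249 m: −αΔT+βΔS = −(1.6 × 10⁻⁴)(-1.4)+(7.3 × 10⁻⁴)(+0.64) = 6.9 × 10⁻⁴ → stable
The 170–225 m interval has Δρ < 0: lighter water underlies denser water.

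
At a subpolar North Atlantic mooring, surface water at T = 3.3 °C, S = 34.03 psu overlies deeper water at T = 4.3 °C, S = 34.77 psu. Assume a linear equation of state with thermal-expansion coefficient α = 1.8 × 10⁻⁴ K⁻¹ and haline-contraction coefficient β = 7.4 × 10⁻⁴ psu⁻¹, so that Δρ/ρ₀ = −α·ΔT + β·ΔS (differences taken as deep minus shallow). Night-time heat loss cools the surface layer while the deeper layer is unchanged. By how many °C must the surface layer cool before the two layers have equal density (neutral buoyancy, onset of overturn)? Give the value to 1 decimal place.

Neutral buoyancy requires Δρ = 0, i.e. −α(T_deep − T_surf′) + β(S_deep − S_surf) = 0.
T_surf′ = T_deep − (β/α)·ΔS = 4.3 − (7.4 × 10⁻⁴/1.8 × 10⁻⁴)·(+0.74) = 1.258 °C.
Cooling required: 3.3 − (1.258) = 2.042 °C.

2.0 °C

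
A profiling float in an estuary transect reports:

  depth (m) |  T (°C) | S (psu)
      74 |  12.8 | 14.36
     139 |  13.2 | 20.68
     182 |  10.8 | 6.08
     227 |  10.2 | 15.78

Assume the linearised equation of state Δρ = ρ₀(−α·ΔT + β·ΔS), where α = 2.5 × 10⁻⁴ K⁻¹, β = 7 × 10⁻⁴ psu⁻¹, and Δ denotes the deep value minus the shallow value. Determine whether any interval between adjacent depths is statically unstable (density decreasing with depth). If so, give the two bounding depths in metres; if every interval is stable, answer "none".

139–182 m

Evaluate Δρ/ρ₀ = −αΔT + βΔS across each adjacent pair:
  74–139 m: −αΔT+βΔS = −(2.5 × 10⁻⁴)(+0.4)+(7 × 10⁻⁴)(+6.32) = 4.3 × 10⁻³ → stable
  139–182 m: −αΔT+βΔS = −(2.5 × 10⁻⁴)(-2.4)+(7 × 10⁻⁴)(-14.60) = -9.6 × 10⁻³ → UNSTABLE
  182–227 m: −αΔT+βΔS = −(2.5 × 10⁻⁴)(-0.6)+(7 × 10⁻⁴)(+9.70) = 6.9 × 10⁻³ → stable
The 139–182 m interval has Δρ < 0: lighter water underlies denser water.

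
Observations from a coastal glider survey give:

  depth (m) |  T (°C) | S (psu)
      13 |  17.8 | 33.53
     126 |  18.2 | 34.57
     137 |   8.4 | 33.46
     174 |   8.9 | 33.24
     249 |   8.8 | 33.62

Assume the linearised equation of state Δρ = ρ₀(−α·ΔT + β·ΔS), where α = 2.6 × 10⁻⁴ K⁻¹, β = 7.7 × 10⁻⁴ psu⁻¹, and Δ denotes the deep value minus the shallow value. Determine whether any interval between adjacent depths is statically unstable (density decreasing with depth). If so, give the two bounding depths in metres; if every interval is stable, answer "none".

137–174 m

Evaluate Δρ/ρ₀ = −αΔT + βΔS across each adjacent pair:
  13–126 m: −αΔT+βΔS = −(2.6 × 10⁻⁴)(+0.4)+(7.7 × 10⁻⁴)(+1.04) = 7.0 × 10⁻⁴ → stable
  126–137 m: −αΔT+βΔS = −(2.6 × 10⁻⁴)(-9.8)+(7.7 × 10⁻⁴)(-1.11) = 1.7 × 10⁻³ → stable
  137–174 m: −αΔT+βΔS = −(2.6 × 10⁻⁴)(+0.5)+(7.7 × 10⁻⁴)(-0.22) = -3.0 × 10⁻⁴ → UNSTABLE
  174–249 m: −αΔT+βΔS = −(2.6 × 10⁻⁴)(-0.1)+(7.7 × 10⁻⁴)(+0.38) = 3.2 × 10⁻⁴ → stable
The 137–174 m interval has Δρ < 0: lighter water underlies denser water.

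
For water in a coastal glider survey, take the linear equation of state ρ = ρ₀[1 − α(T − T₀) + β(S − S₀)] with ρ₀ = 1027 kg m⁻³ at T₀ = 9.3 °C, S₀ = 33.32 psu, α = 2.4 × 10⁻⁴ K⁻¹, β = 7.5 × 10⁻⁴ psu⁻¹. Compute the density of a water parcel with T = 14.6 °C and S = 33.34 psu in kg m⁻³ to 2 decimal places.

1025.71 kg m⁻³

T − T₀ = +5.3 K, S − S₀ = +0.02 psu.
Bracket = 1 − α·(+5.3) + β·(+0.02) = 1 + (-1.257 × 10⁻³) = 0.9987430.
ρ = 1027 × 0.9987430 = 1025.71 kg m⁻³.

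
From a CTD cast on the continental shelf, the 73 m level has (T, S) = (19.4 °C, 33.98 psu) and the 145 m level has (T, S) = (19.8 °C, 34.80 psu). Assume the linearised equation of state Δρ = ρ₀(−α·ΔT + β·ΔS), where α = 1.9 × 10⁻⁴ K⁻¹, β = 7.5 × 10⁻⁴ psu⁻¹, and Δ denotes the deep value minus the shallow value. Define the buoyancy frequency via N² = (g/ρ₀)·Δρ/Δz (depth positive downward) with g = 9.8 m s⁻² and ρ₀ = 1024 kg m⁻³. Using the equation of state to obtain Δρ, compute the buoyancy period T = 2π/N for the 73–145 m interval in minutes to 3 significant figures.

12.2 min

ΔT = +0.4 K, ΔS = +0.82 psu (deep − shallow).
Δρ/ρ₀ = −αΔT + βΔS = -7.60 × 10⁻⁵ + 6.15 × 10⁻⁴ = 5.39 × 10⁻⁴, so Δρ ≈ 0.5519 kg m⁻³.
N² = (g/ρ₀)·Δρ/Δz = g·(Δρ/ρ₀)/Δz = 9.8 × 5.39 × 10⁻⁴ / 72 = 7.3364 × 10⁻⁵ s⁻².
N = √(7.3364 × 10⁻⁵) = 8.5653 × 10⁻³ rad s⁻¹ → T = 2π/N = 733.56 s = 12.226 min ≈ 12.2 min.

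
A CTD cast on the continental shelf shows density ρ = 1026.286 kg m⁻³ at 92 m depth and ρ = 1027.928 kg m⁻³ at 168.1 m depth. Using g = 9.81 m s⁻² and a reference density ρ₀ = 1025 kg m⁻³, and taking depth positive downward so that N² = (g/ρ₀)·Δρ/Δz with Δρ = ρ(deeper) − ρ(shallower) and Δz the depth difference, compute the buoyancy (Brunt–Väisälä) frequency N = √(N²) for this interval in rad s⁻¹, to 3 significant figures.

Δρ = 1027.928 − 1026.286 = 1.642 kg m⁻³ over Δz = 168.1 − 92 = 76.1 m.
N² = (9.81/1025) × (1.642/76.1) = 2.0651 × 10⁻⁴ s⁻².
N = √(2.0651 × 10⁻⁴) = 0.014370 rad s⁻¹ ≈ 0.0144 rad s⁻¹.

0.0144 rad s⁻¹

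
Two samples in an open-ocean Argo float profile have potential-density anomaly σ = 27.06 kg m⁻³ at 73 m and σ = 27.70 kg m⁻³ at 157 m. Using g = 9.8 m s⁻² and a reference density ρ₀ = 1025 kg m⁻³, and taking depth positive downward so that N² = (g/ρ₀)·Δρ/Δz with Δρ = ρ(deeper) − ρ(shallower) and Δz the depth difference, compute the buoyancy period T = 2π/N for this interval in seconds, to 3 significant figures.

736 s

Δρ = 1027.70 − 1027.06 = 0.64 kg m⁻³ over Δz = 157 − 73 = 84 m.
N² = (9.8/1025) × (0.64/84) = 7.2846 × 10⁻⁵ s⁻².
N = √(7.2846 × 10⁻⁵) = 8.5350 × 10⁻³ rad s⁻¹, so T = 2π/N = 736.17 s ≈ 736 s.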